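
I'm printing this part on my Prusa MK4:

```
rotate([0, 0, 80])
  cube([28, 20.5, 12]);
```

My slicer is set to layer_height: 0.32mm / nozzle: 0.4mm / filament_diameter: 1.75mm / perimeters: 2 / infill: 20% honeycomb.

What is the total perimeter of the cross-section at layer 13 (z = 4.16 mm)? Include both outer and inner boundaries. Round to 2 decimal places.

97.00 mm

At z = 4.16 mm: the cube is present — its section is the full 28×20.5 rectangle (perimeter 97.00 mm); (rotated 80° about Z; rotation is an isometry so areas/perimeters/island counts are preserved). Overall, the cross-section is a single solid region. Total boundary length (outer) = 97.00 mm.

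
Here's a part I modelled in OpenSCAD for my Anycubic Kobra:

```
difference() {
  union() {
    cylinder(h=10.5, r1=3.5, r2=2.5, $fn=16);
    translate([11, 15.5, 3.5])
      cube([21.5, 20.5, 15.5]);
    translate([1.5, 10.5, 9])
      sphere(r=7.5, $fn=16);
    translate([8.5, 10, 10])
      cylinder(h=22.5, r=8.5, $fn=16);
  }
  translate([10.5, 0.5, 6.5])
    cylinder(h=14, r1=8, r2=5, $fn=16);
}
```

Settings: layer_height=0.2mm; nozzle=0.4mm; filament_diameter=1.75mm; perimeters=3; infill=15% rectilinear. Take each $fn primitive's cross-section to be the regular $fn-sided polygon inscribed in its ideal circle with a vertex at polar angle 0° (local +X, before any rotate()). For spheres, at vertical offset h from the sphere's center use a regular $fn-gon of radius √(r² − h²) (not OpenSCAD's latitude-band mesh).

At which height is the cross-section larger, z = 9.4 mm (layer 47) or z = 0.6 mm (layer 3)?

Layer 47 (z = 9.4): the cone contributes a regular 16-gon of circumradius 2.605 (interpolated between r1=3.5 and r2=2.5 at t=0.895) (area = (16/2)·2.605²·sin(360°/16) = 20.77 mm²); the 21.5×20.5 cube at (11, 15.5) contributes its full rectangle (area 440.75 mm²); the r=7.5 sphere at (1.5, 10.5) slices to a regular 16-gon of circumradius 7.489 (√(r²−h²) with h=0.4 from center) (area = (16/2)·7.489²·sin(360°/16) = 171.72 mm²); the cylinder at (8.5, 10) does not reach this height (z outside [10, 32.5]); Combining (union): the 3 present regions are separate (no shared area or edge), so areas and boundary lengths simply add and each stays a separate island — area = 633.24 mm²; the cone at (10.5, 0.5) contributes a regular 16-gon of circumradius 7.379 (interpolated between r1=8 and r2=5 at t=0.207) (area = (16/2)·7.379²·sin(360°/16) = 166.68 mm²); After the difference (first − rest): starting from that combined region (633.24 mm²), the cone at (10.5, 0.5) partially overlaps it — only the 4.85 mm² overlap (of its 166.68 mm²) is removed, clipping the outline — area = 628.39 mm². So its area = 628.39 mm². Layer 3 (z = 0.6): the cone contributes a regular 16-gon of circumradius 3.443 (interpolated between r1=3.5 and r2=2.5 at t=0.057) (area = (16/2)·3.443²·sin(360°/16) = 36.29 mm²); the cube at (11, 15.5) is not intersected at this z (z outside [3.5, 19]); the sphere at (1.5, 10.5) is not intersected at this z (|z−center|=8.400 > r=7.5); the cylinder at (8.5, 10) does not reach this height (z outside [10, 32.5]); Taking the union: only the cone is present, so the union is just that shape — area = 36.29 mm²; the cone at (10.5, 0.5) does not reach this height (z outside [6.5, 20.5]); After the difference (first − rest): none of the subtracted shapes is present at this height, so that combined region is unchanged — area = 36.29 mm². So its area = 36.29 mm². Layer 47 is larger (628.39 vs 36.29 mm²).

layer 47 (z = 9.4 mm)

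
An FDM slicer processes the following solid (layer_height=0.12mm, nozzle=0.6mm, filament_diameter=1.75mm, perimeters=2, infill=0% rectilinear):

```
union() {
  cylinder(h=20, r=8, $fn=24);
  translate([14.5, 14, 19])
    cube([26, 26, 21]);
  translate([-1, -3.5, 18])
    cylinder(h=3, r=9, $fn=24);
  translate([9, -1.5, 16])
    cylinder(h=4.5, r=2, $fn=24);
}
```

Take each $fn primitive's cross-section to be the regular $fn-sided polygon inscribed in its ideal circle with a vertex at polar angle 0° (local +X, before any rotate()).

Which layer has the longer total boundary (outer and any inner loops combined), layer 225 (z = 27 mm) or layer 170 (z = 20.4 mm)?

Layer 225 (z = 27): the cylinder does not reach this height (z outside [0, 20]); the 26×26 cube at (14.5, 14) contributes its full rectangle (perimeter 104.00 mm); the cylinder at (-1, -3.5) is not intersected at this z (z outside [18, 21]); the cylinder at (9, -1.5) does not reach this height (z outside [16, 20.5]); Taking the union: only the 26×26 cube at (14.5, 14) is present, so the union is just that shape — boundary = 104.00 mm. So its perimeter = 104.00 mm. Layer 170 (z = 20.4): the cylinder is not intersected at this z (z outside [0, 20]); the cube at (14.5, 14) (footprint 26×26) is included at this height (perimeter 104.00 mm); the r=9 cylinder at (-1, -3.5) gives a regular 24-gon of circumradius 9 (constant along its height) (perimeter = 2·24·9.000·sin(180°/24) = 56.39 mm); the r=2 cylinder at (9, -1.5) gives a regular 24-gon of circumradius 2 (constant along its height) (perimeter = 2·24·2.000·sin(180°/24) = 12.53 mm); Taking the union: the regions partially overlap (shared area 1.46 mm²), so the edge portions inside another operand are dropped and the merged outline is re-measured after clipping — boundary = 166.77 mm. So its perimeter = 166.77 mm. Layer 170 is larger (166.77 vs 104.00 mm).

layer 170 (z = 20.4 mm)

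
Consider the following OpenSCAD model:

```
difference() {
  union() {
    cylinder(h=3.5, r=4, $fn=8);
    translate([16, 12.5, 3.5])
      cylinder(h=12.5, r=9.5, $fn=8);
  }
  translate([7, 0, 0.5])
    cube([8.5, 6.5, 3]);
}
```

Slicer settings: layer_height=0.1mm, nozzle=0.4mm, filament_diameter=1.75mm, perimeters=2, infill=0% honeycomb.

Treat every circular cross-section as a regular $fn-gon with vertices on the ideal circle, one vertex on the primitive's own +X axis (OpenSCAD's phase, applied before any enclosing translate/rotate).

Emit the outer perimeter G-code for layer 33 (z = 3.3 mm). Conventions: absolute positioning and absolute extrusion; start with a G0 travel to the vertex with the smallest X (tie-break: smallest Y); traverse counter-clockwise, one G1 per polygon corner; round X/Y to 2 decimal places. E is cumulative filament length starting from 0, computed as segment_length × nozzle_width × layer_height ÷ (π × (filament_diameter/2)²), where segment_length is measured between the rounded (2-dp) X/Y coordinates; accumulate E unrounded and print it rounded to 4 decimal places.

G0 X-4.00 Y0.00 Z3.30
G1 X-2.83 Y-2.83 E0.0509
G1 X0.00 Y-4.00 E0.1019
G1 X2.83 Y-2.83 E0.1528
G1 X4.00 Y0.00 E0.2037
G1 X2.83 Y2.83 E0.2546
G1 X0.00 Y4.00 E0.3056
G1 X-2.83 Y2.83 E0.3565
G1 X-4.00 Y0.00 E0.4074

At z = 3.3 mm: the r=4 cylinder gives a regular 8-gon of circumradius 4 (constant along its height); the cylinder at (16, 12.5) is not intersected at this z (z outside [3.5, 16]); Taking the union: only the r=4 cylinder is present, so the union is just that shape — 1 connected region; the cube at (7, 0) is present — its section is the full 8.5×6.5 rectangle; After the difference (first − rest): starting from that combined region, the 8.5×6.5 cube at (7, 0) misses the remaining region (no effect) — 1 connected region. The outline is a single polygon with 8 vertices. Extrusion per mm of travel: 0.4 × 0.1 / (π × 0.875²) = 0.016630. Accumulating E over each segment gives final E = 0.4074.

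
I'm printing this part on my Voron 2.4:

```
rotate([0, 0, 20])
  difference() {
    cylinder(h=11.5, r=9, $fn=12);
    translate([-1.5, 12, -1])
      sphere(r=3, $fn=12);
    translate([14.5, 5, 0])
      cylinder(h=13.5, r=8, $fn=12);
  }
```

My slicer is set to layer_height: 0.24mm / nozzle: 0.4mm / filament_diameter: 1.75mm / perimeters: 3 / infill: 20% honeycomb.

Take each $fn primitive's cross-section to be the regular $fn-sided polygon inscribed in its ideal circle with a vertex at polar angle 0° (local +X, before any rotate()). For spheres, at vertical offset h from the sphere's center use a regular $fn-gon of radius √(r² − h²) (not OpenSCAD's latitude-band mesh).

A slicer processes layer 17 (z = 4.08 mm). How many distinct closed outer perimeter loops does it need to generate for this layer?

At z = 4.08 mm: the r=9 cylinder contributes a regular 12-gon of circumradius 9; the sphere at (-1.5, 12) is not intersected at this z (|z−center|=5.080 > r=3); the cylinder at (14.5, 5): section is a regular 12-gon, circumradius r=8; Taking the first minus the rest: starting from the r=9 cylinder, the r=8 cylinder at (14.5, 5) partially overlaps it — only the 5.66 mm² overlap (of its 192.00 mm²) is removed, clipping the outline — 1 connected region; (rotated 20° about Z; rotation is an isometry so areas/perimeters/island counts are preserved). The result has 1 disconnected region.

1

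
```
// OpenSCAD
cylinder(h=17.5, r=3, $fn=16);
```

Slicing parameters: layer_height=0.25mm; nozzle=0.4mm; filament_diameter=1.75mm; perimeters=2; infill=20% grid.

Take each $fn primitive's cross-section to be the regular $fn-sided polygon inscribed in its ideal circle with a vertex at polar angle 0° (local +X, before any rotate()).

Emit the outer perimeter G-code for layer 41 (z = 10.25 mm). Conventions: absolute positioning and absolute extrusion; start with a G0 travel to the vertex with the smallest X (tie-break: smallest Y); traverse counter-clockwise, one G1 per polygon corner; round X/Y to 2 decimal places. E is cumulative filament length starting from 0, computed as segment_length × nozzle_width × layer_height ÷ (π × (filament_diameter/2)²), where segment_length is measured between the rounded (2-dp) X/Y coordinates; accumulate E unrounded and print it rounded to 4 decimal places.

G0 X-3.00 Y0.00 Z10.25
G1 X-2.77 Y-1.15 E0.0488
G1 X-2.12 Y-2.12 E0.0973
G1 X-1.15 Y-2.77 E0.1458
G1 X0.00 Y-3.00 E0.1946
G1 X1.15 Y-2.77 E0.2434
G1 X2.12 Y-2.12 E0.2919
G1 X2.77 Y-1.15 E0.3405
G1 X3.00 Y0.00 E0.3892
G1 X2.77 Y1.15 E0.4380
G1 X2.12 Y2.12 E0.4865
G1 X1.15 Y2.77 E0.5351
G1 X0.00 Y3.00 E0.5838
G1 X-1.15 Y2.77 E0.6326
G1 X-2.12 Y2.12 E0.6811
G1 X-2.77 Y1.15 E0.7297
G1 X-3.00 Y0.00 E0.7784

At z = 10.25 mm: the r=3 cylinder contributes a regular 16-gon of circumradius 3. The outline is a single polygon with 16 vertices. Extrusion per mm of travel: 0.4 × 0.25 / (π × 0.875²) = 0.041575. Accumulating E over each segment gives final E = 0.7784.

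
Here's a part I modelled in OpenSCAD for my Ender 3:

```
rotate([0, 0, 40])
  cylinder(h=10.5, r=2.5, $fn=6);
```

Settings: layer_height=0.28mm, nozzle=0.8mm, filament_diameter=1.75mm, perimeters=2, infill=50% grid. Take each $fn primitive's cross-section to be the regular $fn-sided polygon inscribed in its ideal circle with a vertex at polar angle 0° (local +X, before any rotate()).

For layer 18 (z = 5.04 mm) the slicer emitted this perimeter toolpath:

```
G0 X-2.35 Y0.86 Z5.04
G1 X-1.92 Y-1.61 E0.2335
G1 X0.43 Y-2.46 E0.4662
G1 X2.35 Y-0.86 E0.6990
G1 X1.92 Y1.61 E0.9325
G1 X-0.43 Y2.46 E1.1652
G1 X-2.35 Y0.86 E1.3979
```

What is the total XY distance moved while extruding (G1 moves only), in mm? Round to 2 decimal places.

Sum the Euclidean lengths of each G1 segment: total = 15.01 mm.

15.01 mm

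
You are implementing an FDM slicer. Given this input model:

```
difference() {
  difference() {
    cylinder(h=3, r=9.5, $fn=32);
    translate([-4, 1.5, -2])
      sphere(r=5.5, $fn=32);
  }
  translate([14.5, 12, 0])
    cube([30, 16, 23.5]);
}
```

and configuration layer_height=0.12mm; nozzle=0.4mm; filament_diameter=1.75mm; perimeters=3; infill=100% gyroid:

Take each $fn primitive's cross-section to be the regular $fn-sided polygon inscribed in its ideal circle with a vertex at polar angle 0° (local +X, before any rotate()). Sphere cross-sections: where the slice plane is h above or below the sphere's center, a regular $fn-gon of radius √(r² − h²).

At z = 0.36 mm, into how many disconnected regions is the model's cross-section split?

At z = 0.36 mm: the cylinder: section is a regular 32-gon, circumradius r=9.5; the r=5.5 sphere at (-4, 1.5) slices to a regular 32-gon of circumradius 4.968 (√(r²−h²) with h=2.36 from center); After the difference (first − rest): starting from the r=9.5 cylinder, the r=5.5 sphere at (-4, 1.5) lies wholly inside it (removes its full 77.04 mm² and its 31.16 mm outline becomes a hole wall) — 1 connected region with 1 hole; the cube at (14.5, 12) (footprint 30×16) is included at this height; After the difference (first − rest): starting from the result so far, the 30×16 cube at (14.5, 12) misses the remaining region (no effect) — 1 connected region with 1 hole. The result has 1 disconnected region.

1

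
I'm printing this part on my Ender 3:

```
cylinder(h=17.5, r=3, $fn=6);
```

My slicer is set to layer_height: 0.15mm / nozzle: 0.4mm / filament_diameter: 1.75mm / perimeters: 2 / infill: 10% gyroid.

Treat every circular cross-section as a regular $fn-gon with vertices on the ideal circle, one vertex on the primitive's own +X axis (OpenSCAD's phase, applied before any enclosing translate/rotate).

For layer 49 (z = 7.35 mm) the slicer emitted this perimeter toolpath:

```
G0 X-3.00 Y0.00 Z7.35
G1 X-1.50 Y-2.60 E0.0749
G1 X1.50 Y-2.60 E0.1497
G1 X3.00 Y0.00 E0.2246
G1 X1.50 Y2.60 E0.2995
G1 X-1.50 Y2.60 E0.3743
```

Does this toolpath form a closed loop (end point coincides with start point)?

no

Start point (G0): (-3.00, 0.00). End point (last G1): the path does not return to the start — open.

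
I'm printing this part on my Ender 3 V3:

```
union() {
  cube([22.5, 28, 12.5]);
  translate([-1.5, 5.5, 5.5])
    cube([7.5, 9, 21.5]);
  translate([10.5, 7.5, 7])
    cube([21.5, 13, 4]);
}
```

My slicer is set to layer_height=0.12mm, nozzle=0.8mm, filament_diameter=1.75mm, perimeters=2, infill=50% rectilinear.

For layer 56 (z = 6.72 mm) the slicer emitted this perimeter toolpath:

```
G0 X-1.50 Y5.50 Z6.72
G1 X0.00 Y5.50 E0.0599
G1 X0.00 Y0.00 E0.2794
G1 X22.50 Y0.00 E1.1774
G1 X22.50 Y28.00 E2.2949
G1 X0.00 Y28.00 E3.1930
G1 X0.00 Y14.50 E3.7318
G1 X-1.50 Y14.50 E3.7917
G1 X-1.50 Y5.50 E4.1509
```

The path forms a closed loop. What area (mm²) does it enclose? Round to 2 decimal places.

Apply the shoelace formula to the sequence of (X, Y) vertices; enclosed area = 643.50 mm².

643.50 mm²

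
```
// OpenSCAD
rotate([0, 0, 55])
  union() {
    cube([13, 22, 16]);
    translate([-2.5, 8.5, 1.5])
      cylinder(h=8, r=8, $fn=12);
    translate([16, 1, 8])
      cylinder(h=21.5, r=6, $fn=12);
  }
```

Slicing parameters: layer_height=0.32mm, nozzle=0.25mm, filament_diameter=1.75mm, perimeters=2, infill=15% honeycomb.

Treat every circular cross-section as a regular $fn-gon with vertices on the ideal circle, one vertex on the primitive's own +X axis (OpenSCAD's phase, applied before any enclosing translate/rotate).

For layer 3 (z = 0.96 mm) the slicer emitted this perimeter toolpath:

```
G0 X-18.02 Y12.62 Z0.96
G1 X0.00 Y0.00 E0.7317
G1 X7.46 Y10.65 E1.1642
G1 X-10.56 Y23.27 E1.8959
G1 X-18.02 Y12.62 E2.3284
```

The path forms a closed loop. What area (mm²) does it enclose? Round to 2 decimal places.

286.06 mm²

Apply the shoelace formula to the sequence of (X, Y) vertices; enclosed area = 286.06 mm².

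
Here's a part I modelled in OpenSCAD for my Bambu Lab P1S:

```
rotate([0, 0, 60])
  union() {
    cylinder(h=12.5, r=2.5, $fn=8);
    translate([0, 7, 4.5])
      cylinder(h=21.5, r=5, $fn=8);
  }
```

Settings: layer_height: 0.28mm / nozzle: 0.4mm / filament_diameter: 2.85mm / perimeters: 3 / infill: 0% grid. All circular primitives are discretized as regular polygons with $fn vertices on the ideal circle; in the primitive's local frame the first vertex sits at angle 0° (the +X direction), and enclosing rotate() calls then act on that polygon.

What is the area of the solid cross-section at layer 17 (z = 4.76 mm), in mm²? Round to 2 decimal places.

88.09 mm²

At z = 4.76 mm: the r=2.5 cylinder contributes a regular 8-gon of circumradius 2.5 (area = (8/2)·2.500²·sin(360°/8) = 17.68 mm²); the r=5 cylinder at (0, 7) gives a regular 8-gon of circumradius 5 (constant along its height) (area = (8/2)·5.000²·sin(360°/8) = 70.71 mm²); Merging all regions: the regions partially overlap — summed areas 88.39 mm² minus the doubly-counted overlap 0.30 mm² gives 88.09 mm² — area = 88.09 mm²; (whole slice rotated 60° about Z — lengths, areas and connectivity unchanged). Overall, the cross-section is a single solid region. Net area = 88.09 mm².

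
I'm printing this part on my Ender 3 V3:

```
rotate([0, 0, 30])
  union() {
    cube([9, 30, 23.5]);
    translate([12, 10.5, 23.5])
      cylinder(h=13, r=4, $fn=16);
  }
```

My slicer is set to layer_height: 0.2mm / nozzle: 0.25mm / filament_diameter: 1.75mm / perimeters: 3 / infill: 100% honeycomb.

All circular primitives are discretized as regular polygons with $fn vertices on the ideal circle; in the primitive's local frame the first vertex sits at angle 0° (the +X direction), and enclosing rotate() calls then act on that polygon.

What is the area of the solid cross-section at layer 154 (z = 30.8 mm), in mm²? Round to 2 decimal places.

48.98 mm²

At z = 30.8 mm: the cube is absent (z outside [0, 23.5]); the cylinder at (12, 10.5): section is a regular 16-gon, circumradius r=4 (area = (16/2)·4.000²·sin(360°/16) = 48.98 mm²); Merging all regions: only the r=4 cylinder at (12, 10.5) is present, so the union is just that shape — area = 48.98 mm²; (rotated 30° about Z; rotation is an isometry so areas/perimeters/island counts are preserved). Overall, the cross-section is a single solid region. Net area = 48.98 mm².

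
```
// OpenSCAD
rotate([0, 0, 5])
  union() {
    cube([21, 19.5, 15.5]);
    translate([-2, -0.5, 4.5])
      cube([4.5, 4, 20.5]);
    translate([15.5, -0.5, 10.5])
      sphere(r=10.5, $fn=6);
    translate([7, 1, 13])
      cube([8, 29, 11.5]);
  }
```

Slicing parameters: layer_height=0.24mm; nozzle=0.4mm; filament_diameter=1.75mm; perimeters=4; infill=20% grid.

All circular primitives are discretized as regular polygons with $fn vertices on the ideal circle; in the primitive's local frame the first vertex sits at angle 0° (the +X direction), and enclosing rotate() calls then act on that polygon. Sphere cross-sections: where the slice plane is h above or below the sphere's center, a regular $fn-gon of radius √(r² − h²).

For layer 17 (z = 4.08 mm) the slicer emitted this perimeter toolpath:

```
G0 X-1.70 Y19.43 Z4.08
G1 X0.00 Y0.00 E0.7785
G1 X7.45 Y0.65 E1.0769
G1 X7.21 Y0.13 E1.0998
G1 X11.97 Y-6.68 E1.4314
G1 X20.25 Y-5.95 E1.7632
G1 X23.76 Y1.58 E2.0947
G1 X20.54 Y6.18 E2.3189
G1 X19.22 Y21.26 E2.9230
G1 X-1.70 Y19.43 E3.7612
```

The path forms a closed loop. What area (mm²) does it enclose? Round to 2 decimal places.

512.92 mm²

Apply the shoelace formula to the sequence of (X, Y) vertices; enclosed area = 512.92 mm².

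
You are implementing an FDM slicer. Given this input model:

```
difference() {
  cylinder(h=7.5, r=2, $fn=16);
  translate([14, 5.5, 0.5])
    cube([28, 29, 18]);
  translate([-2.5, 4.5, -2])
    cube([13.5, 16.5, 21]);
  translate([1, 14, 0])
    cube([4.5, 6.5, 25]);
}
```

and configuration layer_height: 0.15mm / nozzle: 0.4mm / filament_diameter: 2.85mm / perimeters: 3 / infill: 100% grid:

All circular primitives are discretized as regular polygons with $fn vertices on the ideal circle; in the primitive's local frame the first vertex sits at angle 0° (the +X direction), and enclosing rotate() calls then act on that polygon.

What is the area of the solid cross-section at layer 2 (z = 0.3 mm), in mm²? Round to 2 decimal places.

12.25 mm²

At z = 0.3 mm: the cylinder: section is a regular 16-gon, circumradius r=2 (area = (16/2)·2.000²·sin(360°/16) = 12.25 mm²); the cube at (14, 5.5) is not intersected at this z (z outside [0.5, 18.5]); the cube at (-2.5, 4.5) is present — its section is the full 13.5×16.5 rectangle (area 222.75 mm²); the 4.5×6.5 cube at (1, 14) contributes its full rectangle (area 29.25 mm²); Subtracting the remaining from the first: starting from the r=2 cylinder (12.25 mm²), the 13.5×16.5 cube at (-2.5, 4.5) misses the remaining region (no effect); the 4.5×6.5 cube at (1, 14) misses the remaining region (no effect) — area = 12.25 mm². Overall, the cross-section is a single solid region. Net area = 12.25 mm².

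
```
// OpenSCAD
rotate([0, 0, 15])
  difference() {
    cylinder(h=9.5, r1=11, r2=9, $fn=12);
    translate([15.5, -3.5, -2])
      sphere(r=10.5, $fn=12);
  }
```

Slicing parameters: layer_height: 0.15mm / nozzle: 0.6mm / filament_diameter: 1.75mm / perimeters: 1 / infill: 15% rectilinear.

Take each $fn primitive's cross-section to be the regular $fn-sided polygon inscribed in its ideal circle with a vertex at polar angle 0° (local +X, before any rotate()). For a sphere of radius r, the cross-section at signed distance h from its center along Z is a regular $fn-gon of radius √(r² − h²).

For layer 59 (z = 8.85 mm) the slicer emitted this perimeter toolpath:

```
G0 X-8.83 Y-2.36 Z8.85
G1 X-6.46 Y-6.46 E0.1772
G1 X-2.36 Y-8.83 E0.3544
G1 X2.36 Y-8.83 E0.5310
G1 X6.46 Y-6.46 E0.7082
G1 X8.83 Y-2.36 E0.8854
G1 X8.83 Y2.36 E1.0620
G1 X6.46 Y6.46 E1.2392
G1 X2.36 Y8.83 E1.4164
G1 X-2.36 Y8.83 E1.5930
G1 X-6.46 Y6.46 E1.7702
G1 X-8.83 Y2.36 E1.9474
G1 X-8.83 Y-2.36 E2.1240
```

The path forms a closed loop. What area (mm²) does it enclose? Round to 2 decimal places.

250.54 mm²

Apply the shoelace formula to the sequence of (X, Y) vertices; enclosed area = 250.54 mm².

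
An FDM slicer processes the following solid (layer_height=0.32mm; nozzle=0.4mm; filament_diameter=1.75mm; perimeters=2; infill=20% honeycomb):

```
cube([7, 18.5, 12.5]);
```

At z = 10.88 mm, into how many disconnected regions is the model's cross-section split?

At z = 10.88 mm: the 7×18.5 cube contributes its full rectangle. The result has 1 disconnected region.

1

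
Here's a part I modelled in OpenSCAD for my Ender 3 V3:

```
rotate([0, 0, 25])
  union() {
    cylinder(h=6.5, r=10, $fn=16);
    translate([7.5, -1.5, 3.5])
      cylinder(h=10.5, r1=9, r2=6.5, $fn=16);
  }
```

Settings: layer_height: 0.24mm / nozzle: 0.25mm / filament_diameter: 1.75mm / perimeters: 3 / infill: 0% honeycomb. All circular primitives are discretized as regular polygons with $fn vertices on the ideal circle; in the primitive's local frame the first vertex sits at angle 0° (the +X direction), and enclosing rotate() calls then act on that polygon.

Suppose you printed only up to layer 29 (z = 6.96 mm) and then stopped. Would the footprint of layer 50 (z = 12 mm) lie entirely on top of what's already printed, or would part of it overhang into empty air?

Compare the two slices. At z = 6.96: the cylinder is absent (z outside [0, 6.5]); the cone at (7.5, -1.5) contributes a regular 16-gon of circumradius 8.176 (interpolated between r1=9 and r2=6.5 at t=0.330) (area = (16/2)·8.176²·sin(360°/16) = 204.66 mm²); Taking the union: only the cone at (7.5, -1.5) is present, so the union is just that shape — area = 204.66 mm²; (rotated 25° about Z; rotation is an isometry so areas/perimeters/island counts are preserved). At z = 12: the cylinder is absent (z outside [0, 6.5]); the cone at (7.5, -1.5) contributes a regular 16-gon of circumradius 6.976 (interpolated between r1=9 and r2=6.5 at t=0.810) (area = (16/2)·6.976²·sin(360°/16) = 148.99 mm²); Taking the union: only the cone at (7.5, -1.5) is present, so the union is just that shape — area = 148.99 mm²; (whole slice rotated 25° about Z — lengths, areas and connectivity unchanged). Checking containment: the cross-section at z = 12 is a subset of the cross-section at z = 6.96.

entirely on top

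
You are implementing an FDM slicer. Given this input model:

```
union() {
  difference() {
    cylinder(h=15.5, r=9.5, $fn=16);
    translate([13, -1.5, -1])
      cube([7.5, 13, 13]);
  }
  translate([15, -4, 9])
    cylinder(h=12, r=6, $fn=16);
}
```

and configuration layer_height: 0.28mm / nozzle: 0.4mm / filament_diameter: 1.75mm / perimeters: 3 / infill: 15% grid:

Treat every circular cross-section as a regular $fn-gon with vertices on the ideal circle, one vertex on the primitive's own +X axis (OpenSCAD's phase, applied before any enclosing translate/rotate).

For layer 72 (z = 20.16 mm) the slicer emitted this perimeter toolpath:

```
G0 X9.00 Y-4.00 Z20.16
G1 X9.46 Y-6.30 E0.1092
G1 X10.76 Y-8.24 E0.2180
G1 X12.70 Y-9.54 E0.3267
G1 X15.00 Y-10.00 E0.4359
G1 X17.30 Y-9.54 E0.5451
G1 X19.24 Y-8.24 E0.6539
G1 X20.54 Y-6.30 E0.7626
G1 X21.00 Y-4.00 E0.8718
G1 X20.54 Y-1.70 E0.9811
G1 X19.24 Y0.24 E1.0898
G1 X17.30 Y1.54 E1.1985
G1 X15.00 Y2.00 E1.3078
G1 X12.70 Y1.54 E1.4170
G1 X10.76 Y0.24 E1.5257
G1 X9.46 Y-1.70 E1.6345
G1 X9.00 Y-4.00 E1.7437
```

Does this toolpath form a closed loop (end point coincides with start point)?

yes

Start point (G0): (9.00, -4.00). End point (last G1): the path returns to the start — closed.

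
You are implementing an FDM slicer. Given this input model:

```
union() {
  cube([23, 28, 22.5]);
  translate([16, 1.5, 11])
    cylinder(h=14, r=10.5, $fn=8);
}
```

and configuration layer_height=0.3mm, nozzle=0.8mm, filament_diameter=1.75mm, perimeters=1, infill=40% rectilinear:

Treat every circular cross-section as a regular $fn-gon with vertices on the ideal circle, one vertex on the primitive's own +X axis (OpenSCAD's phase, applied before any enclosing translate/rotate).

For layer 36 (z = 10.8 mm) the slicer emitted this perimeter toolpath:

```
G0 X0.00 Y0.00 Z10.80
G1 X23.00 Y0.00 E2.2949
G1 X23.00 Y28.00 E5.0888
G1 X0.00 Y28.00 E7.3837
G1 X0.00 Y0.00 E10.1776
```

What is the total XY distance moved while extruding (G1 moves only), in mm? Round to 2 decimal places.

Sum the Euclidean lengths of each G1 segment: total = 102.00 mm.

102.00 mm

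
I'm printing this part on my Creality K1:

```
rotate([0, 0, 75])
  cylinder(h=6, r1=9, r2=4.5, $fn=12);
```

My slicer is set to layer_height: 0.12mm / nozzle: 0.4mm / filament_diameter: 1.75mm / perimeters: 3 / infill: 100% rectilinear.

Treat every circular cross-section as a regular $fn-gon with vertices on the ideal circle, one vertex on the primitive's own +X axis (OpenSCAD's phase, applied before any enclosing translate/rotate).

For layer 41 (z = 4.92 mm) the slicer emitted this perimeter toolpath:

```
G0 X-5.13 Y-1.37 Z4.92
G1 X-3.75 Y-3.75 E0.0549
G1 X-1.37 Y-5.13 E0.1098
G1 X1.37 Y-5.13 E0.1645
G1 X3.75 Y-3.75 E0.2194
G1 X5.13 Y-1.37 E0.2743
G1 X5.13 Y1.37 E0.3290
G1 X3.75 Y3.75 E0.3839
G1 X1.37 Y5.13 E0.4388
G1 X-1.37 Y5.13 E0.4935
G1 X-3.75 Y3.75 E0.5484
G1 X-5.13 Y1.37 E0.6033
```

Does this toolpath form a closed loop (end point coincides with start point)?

no

Start point (G0): (-5.13, -1.37). End point (last G1): the path does not return to the start — open.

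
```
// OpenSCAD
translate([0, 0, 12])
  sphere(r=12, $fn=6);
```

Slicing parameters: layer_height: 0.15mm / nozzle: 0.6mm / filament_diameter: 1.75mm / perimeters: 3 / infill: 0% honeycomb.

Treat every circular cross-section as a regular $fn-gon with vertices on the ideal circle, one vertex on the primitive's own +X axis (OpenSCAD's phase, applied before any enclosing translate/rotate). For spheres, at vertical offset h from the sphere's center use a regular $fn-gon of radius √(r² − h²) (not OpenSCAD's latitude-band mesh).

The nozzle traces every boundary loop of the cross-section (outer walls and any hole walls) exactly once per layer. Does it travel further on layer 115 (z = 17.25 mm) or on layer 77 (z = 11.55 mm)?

Layer 115 (z = 17.25): the r=12 sphere contributes a regular 6-gon of circumradius √(12²−5.25²) = 10.791 (perimeter = 2·6·10.791·sin(180°/6) = 64.74 mm). So its perimeter = 64.74 mm. Layer 77 (z = 11.55): the r=12 sphere slices to a regular 6-gon of circumradius 11.992 (√(r²−h²) with h=0.45 from center) (perimeter = 2·6·11.992·sin(180°/6) = 71.95 mm). So its perimeter = 71.95 mm. Layer 77 is larger (71.95 vs 64.74 mm).

layer 77 (z = 11.55 mm)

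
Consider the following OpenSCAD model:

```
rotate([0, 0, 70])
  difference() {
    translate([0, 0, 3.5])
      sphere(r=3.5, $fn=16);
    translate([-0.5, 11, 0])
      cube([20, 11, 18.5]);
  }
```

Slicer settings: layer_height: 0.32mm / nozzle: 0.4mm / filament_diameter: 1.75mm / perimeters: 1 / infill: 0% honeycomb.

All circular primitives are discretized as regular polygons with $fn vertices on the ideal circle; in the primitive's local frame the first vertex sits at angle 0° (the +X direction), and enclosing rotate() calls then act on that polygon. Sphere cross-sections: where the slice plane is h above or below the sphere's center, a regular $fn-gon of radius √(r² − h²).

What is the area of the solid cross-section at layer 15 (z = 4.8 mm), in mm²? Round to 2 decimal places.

At z = 4.8 mm: the r=3.5 sphere slices to a regular 16-gon of circumradius 3.250 (√(r²−h²) with h=1.3 from center) (area = (16/2)·3.250²·sin(360°/16) = 32.33 mm²); the 20×11 cube at (-0.5, 11) contributes its full rectangle (area 220.00 mm²); Subtracting the remaining from the first: starting from the r=3.5 sphere (32.33 mm²), the 20×11 cube at (-0.5, 11) misses the remaining region (no effect) — area = 32.33 mm²; (whole slice rotated 70° about Z — lengths, areas and connectivity unchanged). Overall, the cross-section is a single solid region. Net area = 32.33 mm².

32.33 mm²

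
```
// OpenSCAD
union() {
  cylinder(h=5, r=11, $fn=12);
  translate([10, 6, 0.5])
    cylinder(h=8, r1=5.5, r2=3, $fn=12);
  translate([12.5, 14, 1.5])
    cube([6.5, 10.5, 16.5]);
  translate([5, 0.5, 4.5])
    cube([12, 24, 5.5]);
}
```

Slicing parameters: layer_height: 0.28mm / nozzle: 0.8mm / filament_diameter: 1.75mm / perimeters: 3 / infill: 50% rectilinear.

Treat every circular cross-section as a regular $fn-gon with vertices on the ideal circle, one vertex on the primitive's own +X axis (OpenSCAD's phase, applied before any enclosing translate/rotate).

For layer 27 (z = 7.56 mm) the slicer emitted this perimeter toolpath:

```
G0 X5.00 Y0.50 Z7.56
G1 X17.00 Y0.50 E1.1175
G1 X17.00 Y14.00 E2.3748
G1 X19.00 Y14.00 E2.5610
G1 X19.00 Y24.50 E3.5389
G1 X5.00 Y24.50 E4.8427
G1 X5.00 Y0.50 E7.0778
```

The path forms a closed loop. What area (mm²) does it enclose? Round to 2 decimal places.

Apply the shoelace formula to the sequence of (X, Y) vertices; enclosed area = 309.00 mm².

309.00 mm²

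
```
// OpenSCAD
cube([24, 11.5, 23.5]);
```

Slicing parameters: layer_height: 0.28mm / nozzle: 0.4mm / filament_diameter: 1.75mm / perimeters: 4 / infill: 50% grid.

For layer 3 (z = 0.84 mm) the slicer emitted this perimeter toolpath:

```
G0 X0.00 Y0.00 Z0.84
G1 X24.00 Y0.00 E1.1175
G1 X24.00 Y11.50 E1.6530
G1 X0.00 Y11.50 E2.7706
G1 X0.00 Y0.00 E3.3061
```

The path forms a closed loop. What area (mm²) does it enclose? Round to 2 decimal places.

Apply the shoelace formula to the sequence of (X, Y) vertices; enclosed area = 276.00 mm².

276.00 mm²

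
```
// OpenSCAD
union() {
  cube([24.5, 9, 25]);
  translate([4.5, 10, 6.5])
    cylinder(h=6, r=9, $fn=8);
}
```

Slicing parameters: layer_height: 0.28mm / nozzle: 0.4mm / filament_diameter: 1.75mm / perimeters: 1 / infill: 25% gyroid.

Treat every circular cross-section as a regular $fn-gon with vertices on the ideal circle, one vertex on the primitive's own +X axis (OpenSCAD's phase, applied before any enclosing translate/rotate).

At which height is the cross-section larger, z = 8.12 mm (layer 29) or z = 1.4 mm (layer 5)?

layer 29 (z = 8.12 mm)

Layer 29 (z = 8.12): the 24.5×9 cube contributes its full rectangle (area 220.50 mm²); the r=9 cylinder at (4.5, 10) contributes a regular 8-gon of circumradius 9 (area = (8/2)·9.000²·sin(360°/8) = 229.10 mm²); Taking the union: the regions partially overlap — summed areas 449.60 mm² minus the doubly-counted overlap 80.29 mm² gives 369.31 mm² — area = 369.31 mm². So its area = 369.31 mm². Layer 5 (z = 1.4): the 24.5×9 cube contributes its full rectangle (area 220.50 mm²); the cylinder at (4.5, 10) does not reach this height (z outside [6.5, 12.5]); Combining (union): only the 24.5×9 cube is present, so the union is just that shape — area = 220.50 mm². So its area = 220.50 mm². Layer 29 is larger (369.31 vs 220.50 mm²).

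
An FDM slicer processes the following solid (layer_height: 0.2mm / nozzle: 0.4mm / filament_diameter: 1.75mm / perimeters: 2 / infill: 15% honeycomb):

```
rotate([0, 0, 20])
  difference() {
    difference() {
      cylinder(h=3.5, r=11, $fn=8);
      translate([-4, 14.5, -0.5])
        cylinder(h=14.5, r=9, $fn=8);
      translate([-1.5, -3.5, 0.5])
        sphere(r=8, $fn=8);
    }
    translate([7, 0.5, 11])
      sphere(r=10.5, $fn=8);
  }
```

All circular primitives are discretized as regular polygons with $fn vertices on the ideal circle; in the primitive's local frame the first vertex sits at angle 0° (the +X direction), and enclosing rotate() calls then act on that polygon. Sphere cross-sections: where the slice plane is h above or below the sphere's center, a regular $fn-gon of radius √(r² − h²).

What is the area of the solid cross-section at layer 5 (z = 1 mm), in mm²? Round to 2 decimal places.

At z = 1 mm: the r=11 cylinder gives a regular 8-gon of circumradius 11 (constant along its height) (area = (8/2)·11.000²·sin(360°/8) = 342.24 mm²); the r=9 cylinder at (-4, 14.5) gives a regular 8-gon of circumradius 9 (constant along its height) (area = (8/2)·9.000²·sin(360°/8) = 229.10 mm²); the r=8 sphere at (-1.5, -3.5) contributes a regular 8-gon of circumradius √(8²−0.5²) = 7.984 (area = (8/2)·7.984²·sin(360°/8) = 180.31 mm²); Subtracting the remaining from the first: starting from the r=11 cylinder (342.24 mm²), the r=9 cylinder at (-4, 14.5) partially overlaps it — only the 31.47 mm² overlap (of its 229.10 mm²) is removed, clipping the outline; the r=8 sphere at (-1.5, -3.5) partially overlaps it — only the 173.03 mm² overlap (of its 180.31 mm²) is removed, clipping the outline — area = 137.75 mm²; the r=10.5 sphere at (7, 0.5) slices to a regular 8-gon of circumradius 3.202 (√(r²−h²) with h=10 from center) (area = (8/2)·3.202²·sin(360°/8) = 28.99 mm²); Taking the first minus the rest: starting from the result so far (137.75 mm²), the r=10.5 sphere at (7, 0.5) partially overlaps it — only the 25.76 mm² overlap (of its 28.99 mm²) is removed, clipping the outline — area = 111.99 mm²; (rotated 20° about Z; rotation is an isometry so areas/perimeters/island counts are preserved). Overall, the cross-section is a single solid region. Net area = 111.99 mm².

111.99 mm²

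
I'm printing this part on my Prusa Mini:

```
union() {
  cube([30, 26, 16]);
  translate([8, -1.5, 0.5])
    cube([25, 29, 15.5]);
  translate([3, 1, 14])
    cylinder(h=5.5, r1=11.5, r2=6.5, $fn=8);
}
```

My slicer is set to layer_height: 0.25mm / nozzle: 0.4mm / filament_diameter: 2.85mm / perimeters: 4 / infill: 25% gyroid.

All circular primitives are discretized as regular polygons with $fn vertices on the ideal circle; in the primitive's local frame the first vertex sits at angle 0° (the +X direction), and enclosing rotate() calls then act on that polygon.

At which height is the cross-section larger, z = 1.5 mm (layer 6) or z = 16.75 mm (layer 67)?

Layer 6 (z = 1.5): the cube (footprint 30×26) is included at this height (area 780.00 mm²); the 25×29 cube at (8, -1.5) contributes its full rectangle (area 725.00 mm²); the cone at (3, 1) is absent (z outside [14, 19.5]); Taking the union: the regions partially overlap — summed areas 1505.00 mm² minus the doubly-counted overlap 572.00 mm² gives 933.00 mm² — area = 933.00 mm². So its area = 933.00 mm². Layer 67 (z = 16.75): the cube is not intersected at this z (z outside [0, 16]); the cube at (8, -1.5) is not intersected at this z (z outside [0.5, 16]); the cone at (3, 1) contributes a regular 8-gon of circumradius 9.000 (interpolated between r1=11.5 and r2=6.5 at t=0.500) (area = (8/2)·9.000²·sin(360°/8) = 229.10 mm²); Combining (union): only the cone at (3, 1) is present, so the union is just that shape — area = 229.10 mm². So its area = 229.10 mm². Layer 6 is larger (933.00 vs 229.10 mm²).

layer 6 (z = 1.5 mm)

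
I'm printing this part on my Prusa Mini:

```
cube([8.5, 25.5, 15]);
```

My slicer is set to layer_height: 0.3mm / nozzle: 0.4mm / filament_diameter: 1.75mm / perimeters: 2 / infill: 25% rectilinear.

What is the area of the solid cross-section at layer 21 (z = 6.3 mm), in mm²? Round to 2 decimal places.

216.75 mm²

At z = 6.3 mm: the 8.5×25.5 cube contributes its full rectangle (area 216.75 mm²). Overall, the cross-section is a single solid region. Net area = 216.75 mm².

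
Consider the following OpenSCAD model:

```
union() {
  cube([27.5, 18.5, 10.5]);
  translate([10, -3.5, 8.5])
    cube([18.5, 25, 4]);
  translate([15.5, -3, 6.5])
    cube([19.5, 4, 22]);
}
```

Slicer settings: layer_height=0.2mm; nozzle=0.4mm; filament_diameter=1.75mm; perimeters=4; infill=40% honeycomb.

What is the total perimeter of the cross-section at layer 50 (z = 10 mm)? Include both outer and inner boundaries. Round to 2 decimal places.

At z = 10 mm: the 27.5×18.5 cube contributes its full rectangle (perimeter 92.00 mm); the cube at (10, -3.5) is present — its section is the full 18.5×25 rectangle (perimeter 87.00 mm); the 19.5×4 cube at (15.5, -3) contributes its full rectangle (perimeter 47.00 mm); Merging all regions: the regions partially overlap (shared area 375.75 mm²), so the edge portions inside another operand are dropped and the merged outline is re-measured after clipping — boundary = 120.00 mm. Overall, the cross-section is a single solid region. Total boundary length (outer) = 120.00 mm.

120.00 mm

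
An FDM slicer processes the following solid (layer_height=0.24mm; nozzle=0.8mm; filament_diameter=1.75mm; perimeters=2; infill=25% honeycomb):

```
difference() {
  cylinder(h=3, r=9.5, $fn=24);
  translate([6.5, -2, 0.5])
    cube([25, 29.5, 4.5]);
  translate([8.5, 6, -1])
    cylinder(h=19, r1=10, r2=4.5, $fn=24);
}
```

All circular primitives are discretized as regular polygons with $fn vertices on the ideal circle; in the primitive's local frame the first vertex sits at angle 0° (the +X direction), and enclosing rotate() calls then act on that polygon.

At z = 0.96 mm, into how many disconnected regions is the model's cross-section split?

1

At z = 0.96 mm: the r=9.5 cylinder gives a regular 24-gon of circumradius 9.5 (constant along its height); the cube at (6.5, -2) is present — its section is the full 25×29.5 rectangle; the cone at (8.5, 6) (r1=10→r2=4.5) has section circumradius 9.433 here — a regular 24-gon; After the difference (first − rest): starting from the r=9.5 cylinder, the 25×29.5 cube at (6.5, -2) partially overlaps it — only the 19.69 mm² overlap (of its 737.50 mm²) is removed, clipping the outline; the cone at (8.5, 6) partially overlaps it — only the 73.28 mm² overlap (of its 276.34 mm²) is removed, clipping the outline — 1 connected region. The result has 1 disconnected region.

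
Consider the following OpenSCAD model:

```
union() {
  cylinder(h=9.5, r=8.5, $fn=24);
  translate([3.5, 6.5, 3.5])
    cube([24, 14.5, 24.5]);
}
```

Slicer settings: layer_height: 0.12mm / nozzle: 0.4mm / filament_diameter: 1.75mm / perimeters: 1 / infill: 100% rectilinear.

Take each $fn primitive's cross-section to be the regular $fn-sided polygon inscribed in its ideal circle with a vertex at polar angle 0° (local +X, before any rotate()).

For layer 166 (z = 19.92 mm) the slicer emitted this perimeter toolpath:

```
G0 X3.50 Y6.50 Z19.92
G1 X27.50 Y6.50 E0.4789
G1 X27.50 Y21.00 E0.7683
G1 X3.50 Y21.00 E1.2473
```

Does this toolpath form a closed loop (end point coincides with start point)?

Start point (G0): (3.50, 6.50). End point (last G1): the path does not return to the start — open.

no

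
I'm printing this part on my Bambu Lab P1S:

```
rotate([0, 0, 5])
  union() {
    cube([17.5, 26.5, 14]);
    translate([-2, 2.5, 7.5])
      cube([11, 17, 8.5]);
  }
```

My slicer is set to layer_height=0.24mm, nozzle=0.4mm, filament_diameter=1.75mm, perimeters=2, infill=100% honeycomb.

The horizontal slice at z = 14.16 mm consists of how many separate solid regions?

At z = 14.16 mm: the cube is absent (z outside [0, 14]); the cube at (-2, 2.5) (footprint 11×17) is included at this height; Merging all regions: only the 11×17 cube at (-2, 2.5) is present, so the union is just that shape — 1 connected region; (rotated 5° about Z; rotation is an isometry so areas/perimeters/island counts are preserved). The result has 1 disconnected region.

1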